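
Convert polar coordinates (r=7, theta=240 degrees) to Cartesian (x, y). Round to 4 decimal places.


x = 7 * cos(240) = -3.5
y = 7 * sin(240) = -6.0622

(-3.5, -6.0622)


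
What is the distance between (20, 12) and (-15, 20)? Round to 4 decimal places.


d = sqrt((-15-20)^2 + (20-12)^2) = 35.9026

35.9026


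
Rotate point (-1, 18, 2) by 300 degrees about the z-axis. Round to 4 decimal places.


x' = -1*cos(300) - 18*sin(300) = 15.0885
y' = -1*sin(300) + 18*cos(300) = 9.866
z' = 2

(15.0885, 9.866, 2)


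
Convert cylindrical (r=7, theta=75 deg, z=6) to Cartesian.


x = 7 * cos(75) = 1.8117
y = 7 * sin(75) = 6.7615
z = 6

(1.8117, 6.7615, 6)


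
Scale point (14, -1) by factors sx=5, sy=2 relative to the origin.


Scaling: (x*sx, y*sy) = (14*5, -1*2) = (70, -2)

(70, -2)


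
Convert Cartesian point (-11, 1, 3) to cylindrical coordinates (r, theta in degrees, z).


r = sqrt((-11)^2 + 1^2) = 11.0454
theta = atan2(1, -11) = 174.8056 deg
z = 3

r = 11.0454, theta = 174.8056 deg, z = 3


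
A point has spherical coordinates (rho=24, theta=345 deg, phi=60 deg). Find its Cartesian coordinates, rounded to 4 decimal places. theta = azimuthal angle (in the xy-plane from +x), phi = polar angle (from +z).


x = 24 * sin(60) * cos(345) = 20.0764
y = 24 * sin(60) * sin(345) = -5.3795
z = 24 * cos(60) = 12

(20.0764, -5.3795, 12)


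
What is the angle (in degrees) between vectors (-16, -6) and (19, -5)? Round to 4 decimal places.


dot = -16*19 + -6*-5 = -274
|u| = 17.088, |v| = 19.6469
cos(angle) = -0.8161
angle = 144.7004 degrees

144.7004 degrees


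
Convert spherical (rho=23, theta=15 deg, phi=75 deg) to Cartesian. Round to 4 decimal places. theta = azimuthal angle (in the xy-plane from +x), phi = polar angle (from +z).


x = 23 * sin(75) * cos(15) = 21.4593
y = 23 * sin(75) * sin(15) = 5.75
z = 23 * cos(75) = 5.9528

(21.4593, 5.75, 5.9528)


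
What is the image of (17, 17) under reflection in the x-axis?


Reflection across x-axis: (x, y) -> (x, -y)
(17, 17) -> (17, -17)

(17, -17)


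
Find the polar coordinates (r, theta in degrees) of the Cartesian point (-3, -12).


r = sqrt((-3)^2 + (-12)^2) = 12.3693
theta = atan2(-12, -3) = 255.9638 degrees

r = 12.3693, theta = 255.9638 degrees


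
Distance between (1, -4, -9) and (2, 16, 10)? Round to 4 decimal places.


d = sqrt((2-1)^2 + (16--4)^2 + (10--9)^2) = 27.6043

27.6043


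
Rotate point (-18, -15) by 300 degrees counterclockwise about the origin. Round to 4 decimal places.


x' = -18*cos(300) - -15*sin(300) = -21.9904
y' = -18*sin(300) + -15*cos(300) = 8.0885

(-21.9904, 8.0885)


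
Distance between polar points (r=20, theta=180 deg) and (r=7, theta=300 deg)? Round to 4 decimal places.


d = sqrt(r1^2 + r2^2 - 2*r1*r2*cos(t2-t1))
d = sqrt(20^2 + 7^2 - 2*20*7*cos(300-180)) = 24.2693

24.2693


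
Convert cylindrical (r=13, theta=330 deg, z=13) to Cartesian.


x = 13 * cos(330) = 11.2583
y = 13 * sin(330) = -6.5
z = 13

(11.2583, -6.5, 13)


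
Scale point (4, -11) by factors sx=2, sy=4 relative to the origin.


Scaling: (x*sx, y*sy) = (4*2, -11*4) = (8, -44)

(8, -44)


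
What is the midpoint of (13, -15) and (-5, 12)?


Midpoint = ((13+-5)/2, (-15+12)/2) = (4, -1.5)

(4, -1.5)


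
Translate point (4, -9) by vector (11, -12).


Translation: (x+dx, y+dy) = (4+11, -9+-12) = (15, -21)

(15, -21)


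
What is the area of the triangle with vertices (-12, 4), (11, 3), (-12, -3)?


Area = |x1(y2-y3) + x2(y3-y1) + x3(y1-y2)| / 2
= |-12*(3--3) + 11*(-3-4) + -12*(4-3)| / 2
= 80.5

80.5


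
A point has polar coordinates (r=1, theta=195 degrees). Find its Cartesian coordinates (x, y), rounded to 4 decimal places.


x = 1 * cos(195) = -0.9659
y = 1 * sin(195) = -0.2588

(-0.9659, -0.2588)


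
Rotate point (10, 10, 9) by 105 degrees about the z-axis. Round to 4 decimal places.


x' = 10*cos(105) - 10*sin(105) = -12.2474
y' = 10*sin(105) + 10*cos(105) = 7.0711
z' = 9

(-12.2474, 7.0711, 9)


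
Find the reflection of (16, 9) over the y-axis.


Reflection across y-axis: (x, y) -> (-x, y)
(16, 9) -> (-16, 9)

(-16, 9)


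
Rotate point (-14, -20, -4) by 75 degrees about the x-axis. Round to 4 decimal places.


x' = -14
y' = -20*cos(75) - -4*sin(75) = -1.3127
z' = -20*sin(75) + -4*cos(75) = -20.3538

(-14, -1.3127, -20.3538)


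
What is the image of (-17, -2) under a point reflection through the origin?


Reflection through origin: (x, y) -> (-x, -y)
(-17, -2) -> (17, 2)

(17, 2)


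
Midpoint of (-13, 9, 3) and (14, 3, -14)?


Midpoint = ((-13+14)/2, (9+3)/2, (3+-14)/2) = (0.5, 6, -5.5)

(0.5, 6, -5.5)


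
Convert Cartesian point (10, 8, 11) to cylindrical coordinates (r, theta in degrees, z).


r = sqrt(10^2 + 8^2) = 12.8062
theta = atan2(8, 10) = 38.6598 deg
z = 11

r = 12.8062, theta = 38.6598 deg, z = 11


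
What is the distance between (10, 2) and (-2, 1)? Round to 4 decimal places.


d = sqrt((-2-10)^2 + (1-2)^2) = 12.0416

12.0416


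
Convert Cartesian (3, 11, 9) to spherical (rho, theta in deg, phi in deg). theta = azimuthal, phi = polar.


rho = sqrt(3^2 + 11^2 + 9^2) = 14.5258
theta = atan2(11, 3) = 74.7449 deg
phi = acos(9/14.5258) = 51.7141 deg

rho = 14.5258, theta = 74.7449 deg, phi = 51.7141 deg


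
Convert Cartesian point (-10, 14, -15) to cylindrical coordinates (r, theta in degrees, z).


r = sqrt((-10)^2 + 14^2) = 17.2047
theta = atan2(14, -10) = 125.5377 deg
z = -15

r = 17.2047, theta = 125.5377 deg, z = -15


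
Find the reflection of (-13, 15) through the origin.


Reflection through origin: (x, y) -> (-x, -y)
(-13, 15) -> (13, -15)

(13, -15)


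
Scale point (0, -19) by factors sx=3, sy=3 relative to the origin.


Scaling: (x*sx, y*sy) = (0*3, -19*3) = (0, -57)

(0, -57)


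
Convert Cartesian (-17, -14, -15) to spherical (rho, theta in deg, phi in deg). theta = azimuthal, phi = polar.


rho = sqrt((-17)^2 + (-14)^2 + (-15)^2) = 26.6458
theta = atan2(-14, -17) = 219.4725 deg
phi = acos(-15/26.6458) = 124.2594 deg

rho = 26.6458, theta = 219.4725 deg, phi = 124.2594 deg


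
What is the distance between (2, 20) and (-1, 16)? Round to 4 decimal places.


d = sqrt((-1-2)^2 + (16-20)^2) = 5

5


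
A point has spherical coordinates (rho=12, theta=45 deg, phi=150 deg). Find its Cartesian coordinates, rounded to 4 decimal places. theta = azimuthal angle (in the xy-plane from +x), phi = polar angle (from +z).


x = 12 * sin(150) * cos(45) = 4.2426
y = 12 * sin(150) * sin(45) = 4.2426
z = 12 * cos(150) = -10.3923

(4.2426, 4.2426, -10.3923)


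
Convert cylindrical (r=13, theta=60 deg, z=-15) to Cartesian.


x = 13 * cos(60) = 6.5
y = 13 * sin(60) = 11.2583
z = -15

(6.5, 11.2583, -15)


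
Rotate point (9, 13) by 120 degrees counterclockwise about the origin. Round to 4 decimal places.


x' = 9*cos(120) - 13*sin(120) = -15.7583
y' = 9*sin(120) + 13*cos(120) = 1.2942

(-15.7583, 1.2942)


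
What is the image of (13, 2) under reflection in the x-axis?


Reflection across x-axis: (x, y) -> (x, -y)
(13, 2) -> (13, -2)

(13, -2)


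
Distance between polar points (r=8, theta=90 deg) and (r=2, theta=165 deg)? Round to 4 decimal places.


d = sqrt(r1^2 + r2^2 - 2*r1*r2*cos(t2-t1))
d = sqrt(8^2 + 2^2 - 2*8*2*cos(165-90)) = 7.7277

7.7277


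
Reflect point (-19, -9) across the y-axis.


Reflection across y-axis: (x, y) -> (-x, y)
(-19, -9) -> (19, -9)

(19, -9)


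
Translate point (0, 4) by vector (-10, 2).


Translation: (x+dx, y+dy) = (0+-10, 4+2) = (-10, 6)

(-10, 6)


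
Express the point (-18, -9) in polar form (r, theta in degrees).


r = sqrt((-18)^2 + (-9)^2) = 20.1246
theta = atan2(-9, -18) = 206.5651 degrees

r = 20.1246, theta = 206.5651 degrees


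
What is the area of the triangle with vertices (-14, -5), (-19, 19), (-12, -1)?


Area = |x1(y2-y3) + x2(y3-y1) + x3(y1-y2)| / 2
= |-14*(19--1) + -19*(-1--5) + -12*(-5-19)| / 2
= 34

34


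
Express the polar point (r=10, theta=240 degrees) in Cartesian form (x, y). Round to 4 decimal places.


x = 10 * cos(240) = -5
y = 10 * sin(240) = -8.6603

(-5, -8.6603)


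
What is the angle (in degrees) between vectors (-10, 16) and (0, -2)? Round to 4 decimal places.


dot = -10*0 + 16*-2 = -32
|u| = 18.868, |v| = 2
cos(angle) = -0.848
angle = 147.9946 degrees

147.9946 degrees


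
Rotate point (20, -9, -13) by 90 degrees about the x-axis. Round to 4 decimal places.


x' = 20
y' = -9*cos(90) - -13*sin(90) = 13
z' = -9*sin(90) + -13*cos(90) = -9

(20, 13, -9)


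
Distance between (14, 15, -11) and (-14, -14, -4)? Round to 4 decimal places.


d = sqrt((-14-14)^2 + (-14-15)^2 + (-4--11)^2) = 40.9145

40.9145


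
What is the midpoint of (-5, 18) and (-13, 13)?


Midpoint = ((-5+-13)/2, (18+13)/2) = (-9, 15.5)

(-9, 15.5)


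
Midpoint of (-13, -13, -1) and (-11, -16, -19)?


Midpoint = ((-13+-11)/2, (-13+-16)/2, (-1+-19)/2) = (-12, -14.5, -10)

(-12, -14.5, -10)


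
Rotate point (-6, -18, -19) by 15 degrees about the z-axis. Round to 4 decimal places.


x' = -6*cos(15) - -18*sin(15) = -1.1368
y' = -6*sin(15) + -18*cos(15) = -18.9396
z' = -19

(-1.1368, -18.9396, -19)


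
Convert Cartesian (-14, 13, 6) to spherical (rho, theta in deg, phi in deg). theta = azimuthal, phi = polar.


rho = sqrt((-14)^2 + 13^2 + 6^2) = 20.025
theta = atan2(13, -14) = 137.1211 deg
phi = acos(6/20.025) = 72.5649 deg

rho = 20.025, theta = 137.1211 deg, phi = 72.5649 deg


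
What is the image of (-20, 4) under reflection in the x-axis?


Reflection across x-axis: (x, y) -> (x, -y)
(-20, 4) -> (-20, -4)

(-20, -4)


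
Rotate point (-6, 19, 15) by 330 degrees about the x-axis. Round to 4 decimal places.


x' = -6
y' = 19*cos(330) - 15*sin(330) = 23.9545
z' = 19*sin(330) + 15*cos(330) = 3.4904

(-6, 23.9545, 3.4904)


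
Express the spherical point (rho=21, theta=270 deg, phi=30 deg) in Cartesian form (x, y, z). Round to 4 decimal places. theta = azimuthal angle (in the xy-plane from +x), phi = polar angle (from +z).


x = 21 * sin(30) * cos(270) = 0
y = 21 * sin(30) * sin(270) = -10.5
z = 21 * cos(30) = 18.1865

(0, -10.5, 18.1865)


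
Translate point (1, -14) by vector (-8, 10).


Translation: (x+dx, y+dy) = (1+-8, -14+10) = (-7, -4)

(-7, -4)


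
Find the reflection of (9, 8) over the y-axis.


Reflection across y-axis: (x, y) -> (-x, y)
(9, 8) -> (-9, 8)

(-9, 8)


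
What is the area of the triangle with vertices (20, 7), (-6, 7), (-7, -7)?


Area = |x1(y2-y3) + x2(y3-y1) + x3(y1-y2)| / 2
= |20*(7--7) + -6*(-7-7) + -7*(7-7)| / 2
= 182

182


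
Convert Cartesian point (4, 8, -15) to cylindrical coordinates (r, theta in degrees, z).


r = sqrt(4^2 + 8^2) = 8.9443
theta = atan2(8, 4) = 63.4349 deg
z = -15

r = 8.9443, theta = 63.4349 deg, z = -15


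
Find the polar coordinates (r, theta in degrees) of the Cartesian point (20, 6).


r = sqrt(20^2 + 6^2) = 20.8806
theta = atan2(6, 20) = 16.6992 degrees

r = 20.8806, theta = 16.6992 degrees


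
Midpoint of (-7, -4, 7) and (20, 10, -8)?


Midpoint = ((-7+20)/2, (-4+10)/2, (7+-8)/2) = (6.5, 3, -0.5)

(6.5, 3, -0.5)


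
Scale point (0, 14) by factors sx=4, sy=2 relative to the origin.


Scaling: (x*sx, y*sy) = (0*4, 14*2) = (0, 28)

(0, 28)


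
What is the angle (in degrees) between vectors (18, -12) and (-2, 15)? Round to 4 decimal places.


dot = 18*-2 + -12*15 = -216
|u| = 21.6333, |v| = 15.1327
cos(angle) = -0.6598
angle = 131.2847 degrees

131.2847 degrees


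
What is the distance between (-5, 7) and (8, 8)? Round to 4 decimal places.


d = sqrt((8--5)^2 + (8-7)^2) = 13.0384

13.0384


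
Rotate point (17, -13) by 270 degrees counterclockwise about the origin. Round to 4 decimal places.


x' = 17*cos(270) - -13*sin(270) = -13
y' = 17*sin(270) + -13*cos(270) = -17

(-13, -17)


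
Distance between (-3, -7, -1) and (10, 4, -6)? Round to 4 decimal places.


d = sqrt((10--3)^2 + (4--7)^2 + (-6--1)^2) = 17.7482

17.7482


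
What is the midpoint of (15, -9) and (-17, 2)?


Midpoint = ((15+-17)/2, (-9+2)/2) = (-1, -3.5)

(-1, -3.5)


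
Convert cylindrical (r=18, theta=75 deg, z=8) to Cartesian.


x = 18 * cos(75) = 4.6587
y = 18 * sin(75) = 17.3867
z = 8

(4.6587, 17.3867, 8)


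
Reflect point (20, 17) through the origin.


Reflection through origin: (x, y) -> (-x, -y)
(20, 17) -> (-20, -17)

(-20, -17)


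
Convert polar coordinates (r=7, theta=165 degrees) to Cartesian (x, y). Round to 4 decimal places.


x = 7 * cos(165) = -6.7615
y = 7 * sin(165) = 1.8117

(-6.7615, 1.8117)


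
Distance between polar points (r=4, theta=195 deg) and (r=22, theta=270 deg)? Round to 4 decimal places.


d = sqrt(r1^2 + r2^2 - 2*r1*r2*cos(t2-t1))
d = sqrt(4^2 + 22^2 - 2*4*22*cos(270-195)) = 21.3178

21.3178


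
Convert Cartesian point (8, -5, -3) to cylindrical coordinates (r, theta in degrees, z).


r = sqrt(8^2 + (-5)^2) = 9.434
theta = atan2(-5, 8) = 327.9946 deg
z = -3

r = 9.434, theta = 327.9946 deg, z = -3


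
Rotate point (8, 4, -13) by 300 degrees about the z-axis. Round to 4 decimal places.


x' = 8*cos(300) - 4*sin(300) = 7.4641
y' = 8*sin(300) + 4*cos(300) = -4.9282
z' = -13

(7.4641, -4.9282, -13)


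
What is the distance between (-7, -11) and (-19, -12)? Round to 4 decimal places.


d = sqrt((-19--7)^2 + (-12--11)^2) = 12.0416

12.0416


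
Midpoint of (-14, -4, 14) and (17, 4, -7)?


Midpoint = ((-14+17)/2, (-4+4)/2, (14+-7)/2) = (1.5, 0, 3.5)

(1.5, 0, 3.5)


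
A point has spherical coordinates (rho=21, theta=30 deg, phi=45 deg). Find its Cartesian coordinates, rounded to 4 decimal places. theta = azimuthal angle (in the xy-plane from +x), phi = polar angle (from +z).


x = 21 * sin(45) * cos(30) = 12.8598
y = 21 * sin(45) * sin(30) = 7.4246
z = 21 * cos(45) = 14.8492

(12.8598, 7.4246, 14.8492)


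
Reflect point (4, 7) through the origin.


Reflection through origin: (x, y) -> (-x, -y)
(4, 7) -> (-4, -7)

(-4, -7)


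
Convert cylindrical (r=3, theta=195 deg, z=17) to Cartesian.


x = 3 * cos(195) = -2.8978
y = 3 * sin(195) = -0.7765
z = 17

(-2.8978, -0.7765, 17)


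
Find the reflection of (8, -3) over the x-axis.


Reflection across x-axis: (x, y) -> (x, -y)
(8, -3) -> (8, 3)

(8, 3)


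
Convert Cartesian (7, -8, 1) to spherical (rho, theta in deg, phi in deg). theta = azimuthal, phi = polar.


rho = sqrt(7^2 + (-8)^2 + 1^2) = 10.6771
theta = atan2(-8, 7) = 311.1859 deg
phi = acos(1/10.6771) = 84.6259 deg

rho = 10.6771, theta = 311.1859 deg, phi = 84.6259 deg


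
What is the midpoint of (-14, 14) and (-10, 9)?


Midpoint = ((-14+-10)/2, (14+9)/2) = (-12, 11.5)

(-12, 11.5)


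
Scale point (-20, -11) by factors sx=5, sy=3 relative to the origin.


Scaling: (x*sx, y*sy) = (-20*5, -11*3) = (-100, -33)

(-100, -33)


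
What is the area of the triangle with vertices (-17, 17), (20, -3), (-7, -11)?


Area = |x1(y2-y3) + x2(y3-y1) + x3(y1-y2)| / 2
= |-17*(-3--11) + 20*(-11-17) + -7*(17--3)| / 2
= 418

418


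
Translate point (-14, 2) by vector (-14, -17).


Translation: (x+dx, y+dy) = (-14+-14, 2+-17) = (-28, -15)

(-28, -15)


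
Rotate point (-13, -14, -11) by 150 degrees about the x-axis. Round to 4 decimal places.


x' = -13
y' = -14*cos(150) - -11*sin(150) = 17.6244
z' = -14*sin(150) + -11*cos(150) = 2.5263

(-13, 17.6244, 2.5263)


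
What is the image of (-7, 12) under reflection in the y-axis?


Reflection across y-axis: (x, y) -> (-x, y)
(-7, 12) -> (7, 12)

(7, 12)


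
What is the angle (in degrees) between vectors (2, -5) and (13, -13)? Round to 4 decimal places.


dot = 2*13 + -5*-13 = 91
|u| = 5.3852, |v| = 18.3848
cos(angle) = 0.9191
angle = 23.1986 degrees

23.1986 degrees


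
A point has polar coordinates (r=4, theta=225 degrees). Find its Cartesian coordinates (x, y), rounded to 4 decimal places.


x = 4 * cos(225) = -2.8284
y = 4 * sin(225) = -2.8284

(-2.8284, -2.8284)


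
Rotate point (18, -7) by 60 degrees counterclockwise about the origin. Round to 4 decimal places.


x' = 18*cos(60) - -7*sin(60) = 15.0622
y' = 18*sin(60) + -7*cos(60) = 12.0885

(15.0622, 12.0885)


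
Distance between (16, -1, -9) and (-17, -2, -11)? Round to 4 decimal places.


d = sqrt((-17-16)^2 + (-2--1)^2 + (-11--9)^2) = 33.0757

33.0757


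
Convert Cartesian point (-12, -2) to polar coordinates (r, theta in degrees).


r = sqrt((-12)^2 + (-2)^2) = 12.1655
theta = atan2(-2, -12) = 189.4623 degrees

r = 12.1655, theta = 189.4623 degrees


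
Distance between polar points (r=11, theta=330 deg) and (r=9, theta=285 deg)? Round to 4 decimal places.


d = sqrt(r1^2 + r2^2 - 2*r1*r2*cos(t2-t1))
d = sqrt(11^2 + 9^2 - 2*11*9*cos(285-330)) = 7.8736

7.8736


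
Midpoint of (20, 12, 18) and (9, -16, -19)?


Midpoint = ((20+9)/2, (12+-16)/2, (18+-19)/2) = (14.5, -2, -0.5)

(14.5, -2, -0.5)


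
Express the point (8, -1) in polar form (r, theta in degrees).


r = sqrt(8^2 + (-1)^2) = 8.0623
theta = atan2(-1, 8) = 352.875 degrees

r = 8.0623, theta = 352.875 degrees


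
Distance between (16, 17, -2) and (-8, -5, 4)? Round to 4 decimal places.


d = sqrt((-8-16)^2 + (-5-17)^2 + (4--2)^2) = 33.1059

33.1059


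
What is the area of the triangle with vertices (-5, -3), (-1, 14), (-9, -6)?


Area = |x1(y2-y3) + x2(y3-y1) + x3(y1-y2)| / 2
= |-5*(14--6) + -1*(-6--3) + -9*(-3-14)| / 2
= 28

28


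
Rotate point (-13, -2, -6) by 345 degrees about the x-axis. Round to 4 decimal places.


x' = -13
y' = -2*cos(345) - -6*sin(345) = -3.4848
z' = -2*sin(345) + -6*cos(345) = -5.2779

(-13, -3.4848, -5.2779)


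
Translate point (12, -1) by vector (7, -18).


Translation: (x+dx, y+dy) = (12+7, -1+-18) = (19, -19)

(19, -19)


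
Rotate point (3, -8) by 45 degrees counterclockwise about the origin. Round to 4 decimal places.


x' = 3*cos(45) - -8*sin(45) = 7.7782
y' = 3*sin(45) + -8*cos(45) = -3.5355

(7.7782, -3.5355)


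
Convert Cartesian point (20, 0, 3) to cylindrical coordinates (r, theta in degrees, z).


r = sqrt(20^2 + 0^2) = 20
theta = atan2(0, 20) = 0 deg
z = 3

r = 20, theta = 0 deg, z = 3


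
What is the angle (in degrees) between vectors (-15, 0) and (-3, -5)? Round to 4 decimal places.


dot = -15*-3 + 0*-5 = 45
|u| = 15, |v| = 5.831
cos(angle) = 0.5145
angle = 59.0362 degrees

59.0362 degrees


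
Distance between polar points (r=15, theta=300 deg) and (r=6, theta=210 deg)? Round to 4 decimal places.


d = sqrt(r1^2 + r2^2 - 2*r1*r2*cos(t2-t1))
d = sqrt(15^2 + 6^2 - 2*15*6*cos(210-300)) = 16.1555

16.1555


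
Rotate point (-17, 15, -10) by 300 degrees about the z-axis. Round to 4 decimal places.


x' = -17*cos(300) - 15*sin(300) = 4.4904
y' = -17*sin(300) + 15*cos(300) = 22.2224
z' = -10

(4.4904, 22.2224, -10)


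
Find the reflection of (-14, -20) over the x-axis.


Reflection across x-axis: (x, y) -> (x, -y)
(-14, -20) -> (-14, 20)

(-14, 20)


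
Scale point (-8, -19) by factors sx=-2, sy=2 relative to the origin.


Scaling: (x*sx, y*sy) = (-8*-2, -19*2) = (16, -38)

(16, -38)


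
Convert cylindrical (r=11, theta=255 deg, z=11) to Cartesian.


x = 11 * cos(255) = -2.847
y = 11 * sin(255) = -10.6252
z = 11

(-2.847, -10.6252, 11)


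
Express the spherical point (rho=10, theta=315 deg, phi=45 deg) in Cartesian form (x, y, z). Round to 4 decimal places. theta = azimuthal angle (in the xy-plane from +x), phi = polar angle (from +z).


x = 10 * sin(45) * cos(315) = 5
y = 10 * sin(45) * sin(315) = -5
z = 10 * cos(45) = 7.0711

(5, -5, 7.0711)


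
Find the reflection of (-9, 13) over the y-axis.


Reflection across y-axis: (x, y) -> (-x, y)
(-9, 13) -> (9, 13)

(9, 13)


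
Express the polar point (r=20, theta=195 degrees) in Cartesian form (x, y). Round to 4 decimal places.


x = 20 * cos(195) = -19.3185
y = 20 * sin(195) = -5.1764

(-19.3185, -5.1764)


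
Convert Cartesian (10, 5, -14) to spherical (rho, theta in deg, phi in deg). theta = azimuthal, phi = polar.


rho = sqrt(10^2 + 5^2 + (-14)^2) = 17.9165
theta = atan2(5, 10) = 26.5651 deg
phi = acos(-14/17.9165) = 141.3893 deg

rho = 17.9165, theta = 26.5651 deg, phi = 141.3893 deg


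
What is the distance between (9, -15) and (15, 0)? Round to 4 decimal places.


d = sqrt((15-9)^2 + (0--15)^2) = 16.1555

16.1555


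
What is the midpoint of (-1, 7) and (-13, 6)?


Midpoint = ((-1+-13)/2, (7+6)/2) = (-7, 6.5)

(-7, 6.5)


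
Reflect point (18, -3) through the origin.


Reflection through origin: (x, y) -> (-x, -y)
(18, -3) -> (-18, 3)

(-18, 3)


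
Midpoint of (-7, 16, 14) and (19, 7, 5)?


Midpoint = ((-7+19)/2, (16+7)/2, (14+5)/2) = (6, 11.5, 9.5)

(6, 11.5, 9.5)


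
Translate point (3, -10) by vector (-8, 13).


Translation: (x+dx, y+dy) = (3+-8, -10+13) = (-5, 3)

(-5, 3)


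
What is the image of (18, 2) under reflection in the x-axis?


Reflection across x-axis: (x, y) -> (x, -y)
(18, 2) -> (18, -2)

(18, -2)


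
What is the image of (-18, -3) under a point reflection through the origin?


Reflection through origin: (x, y) -> (-x, -y)
(-18, -3) -> (18, 3)

(18, 3)


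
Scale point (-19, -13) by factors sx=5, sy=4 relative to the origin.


Scaling: (x*sx, y*sy) = (-19*5, -13*4) = (-95, -52)

(-95, -52)


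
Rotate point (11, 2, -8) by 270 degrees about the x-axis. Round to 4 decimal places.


x' = 11
y' = 2*cos(270) - -8*sin(270) = -8
z' = 2*sin(270) + -8*cos(270) = -2

(11, -8, -2)


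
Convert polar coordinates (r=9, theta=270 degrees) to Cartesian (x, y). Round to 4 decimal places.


x = 9 * cos(270) = 0
y = 9 * sin(270) = -9

(0, -9)


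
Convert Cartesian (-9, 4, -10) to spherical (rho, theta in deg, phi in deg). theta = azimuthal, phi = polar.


rho = sqrt((-9)^2 + 4^2 + (-10)^2) = 14.0357
theta = atan2(4, -9) = 156.0375 deg
phi = acos(-10/14.0357) = 135.4363 deg

rho = 14.0357, theta = 156.0375 deg, phi = 135.4363 deg


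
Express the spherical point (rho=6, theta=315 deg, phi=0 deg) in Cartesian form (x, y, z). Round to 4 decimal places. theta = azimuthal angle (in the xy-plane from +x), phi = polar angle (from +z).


x = 6 * sin(0) * cos(315) = 0
y = 6 * sin(0) * sin(315) = 0
z = 6 * cos(0) = 6

(0, 0, 6)


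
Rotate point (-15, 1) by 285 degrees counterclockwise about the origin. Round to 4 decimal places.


x' = -15*cos(285) - 1*sin(285) = -2.9164
y' = -15*sin(285) + 1*cos(285) = 14.7477

(-2.9164, 14.7477)


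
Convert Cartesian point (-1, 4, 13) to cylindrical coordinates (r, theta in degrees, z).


r = sqrt((-1)^2 + 4^2) = 4.1231
theta = atan2(4, -1) = 104.0362 deg
z = 13

r = 4.1231, theta = 104.0362 deg, z = 13


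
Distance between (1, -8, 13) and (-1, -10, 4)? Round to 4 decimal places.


d = sqrt((-1-1)^2 + (-10--8)^2 + (4-13)^2) = 9.434

9.434


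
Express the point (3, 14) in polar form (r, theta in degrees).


r = sqrt(3^2 + 14^2) = 14.3178
theta = atan2(14, 3) = 77.9052 degrees

r = 14.3178, theta = 77.9052 degrees


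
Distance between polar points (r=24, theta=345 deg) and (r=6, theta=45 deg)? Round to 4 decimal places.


d = sqrt(r1^2 + r2^2 - 2*r1*r2*cos(t2-t1))
d = sqrt(24^2 + 6^2 - 2*24*6*cos(45-345)) = 21.6333

21.6333


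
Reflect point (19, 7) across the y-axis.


Reflection across y-axis: (x, y) -> (-x, y)
(19, 7) -> (-19, 7)

(-19, 7)


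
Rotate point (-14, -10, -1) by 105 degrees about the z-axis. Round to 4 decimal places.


x' = -14*cos(105) - -10*sin(105) = 13.2827
y' = -14*sin(105) + -10*cos(105) = -10.9348
z' = -1

(13.2827, -10.9348, -1)


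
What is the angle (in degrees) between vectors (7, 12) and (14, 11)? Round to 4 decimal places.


dot = 7*14 + 12*11 = 230
|u| = 13.8924, |v| = 17.8045
cos(angle) = 0.9299
angle = 21.5863 degrees

21.5863 degrees


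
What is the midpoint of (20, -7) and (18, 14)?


Midpoint = ((20+18)/2, (-7+14)/2) = (19, 3.5)

(19, 3.5)


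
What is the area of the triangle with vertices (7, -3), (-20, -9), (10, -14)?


Area = |x1(y2-y3) + x2(y3-y1) + x3(y1-y2)| / 2
= |7*(-9--14) + -20*(-14--3) + 10*(-3--9)| / 2
= 157.5

157.5


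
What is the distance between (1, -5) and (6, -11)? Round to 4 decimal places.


d = sqrt((6-1)^2 + (-11--5)^2) = 7.8102

7.8102


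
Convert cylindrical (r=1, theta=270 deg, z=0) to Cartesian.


x = 1 * cos(270) = 0
y = 1 * sin(270) = -1
z = 0

(0, -1, 0)


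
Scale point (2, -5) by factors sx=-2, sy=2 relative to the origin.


Scaling: (x*sx, y*sy) = (2*-2, -5*2) = (-4, -10)

(-4, -10)


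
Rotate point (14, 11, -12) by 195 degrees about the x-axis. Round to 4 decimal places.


x' = 14
y' = 11*cos(195) - -12*sin(195) = -13.731
z' = 11*sin(195) + -12*cos(195) = 8.7441

(14, -13.731, 8.7441)


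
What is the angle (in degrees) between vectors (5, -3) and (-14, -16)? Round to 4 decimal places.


dot = 5*-14 + -3*-16 = -22
|u| = 5.831, |v| = 21.2603
cos(angle) = -0.1775
angle = 100.2222 degrees

100.2222 degrees


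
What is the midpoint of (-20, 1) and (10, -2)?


Midpoint = ((-20+10)/2, (1+-2)/2) = (-5, -0.5)

(-5, -0.5)


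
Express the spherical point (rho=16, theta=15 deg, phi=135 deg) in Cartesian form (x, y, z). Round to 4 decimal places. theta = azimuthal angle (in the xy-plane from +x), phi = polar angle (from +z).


x = 16 * sin(135) * cos(15) = 10.9282
y = 16 * sin(135) * sin(15) = 2.9282
z = 16 * cos(135) = -11.3137

(10.9282, 2.9282, -11.3137)


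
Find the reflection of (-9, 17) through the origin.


Reflection through origin: (x, y) -> (-x, -y)
(-9, 17) -> (9, -17)

(9, -17)


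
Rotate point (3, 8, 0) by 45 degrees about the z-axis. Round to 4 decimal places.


x' = 3*cos(45) - 8*sin(45) = -3.5355
y' = 3*sin(45) + 8*cos(45) = 7.7782
z' = 0

(-3.5355, 7.7782, 0)


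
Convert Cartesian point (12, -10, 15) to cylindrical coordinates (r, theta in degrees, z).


r = sqrt(12^2 + (-10)^2) = 15.6205
theta = atan2(-10, 12) = 320.1944 deg
z = 15

r = 15.6205, theta = 320.1944 deg, z = 15


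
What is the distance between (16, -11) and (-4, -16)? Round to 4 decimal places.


d = sqrt((-4-16)^2 + (-16--11)^2) = 20.6155

20.6155


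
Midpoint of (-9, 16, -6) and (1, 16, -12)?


Midpoint = ((-9+1)/2, (16+16)/2, (-6+-12)/2) = (-4, 16, -9)

(-4, 16, -9)


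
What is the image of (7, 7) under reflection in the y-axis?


Reflection across y-axis: (x, y) -> (-x, y)
(7, 7) -> (-7, 7)

(-7, 7)


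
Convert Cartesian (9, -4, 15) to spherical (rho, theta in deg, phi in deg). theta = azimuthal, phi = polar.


rho = sqrt(9^2 + (-4)^2 + 15^2) = 17.9444
theta = atan2(-4, 9) = 336.0375 deg
phi = acos(15/17.9444) = 33.2885 deg

rho = 17.9444, theta = 336.0375 deg, phi = 33.2885 deg


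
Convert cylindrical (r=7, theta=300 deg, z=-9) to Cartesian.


x = 7 * cos(300) = 3.5
y = 7 * sin(300) = -6.0622
z = -9

(3.5, -6.0622, -9)


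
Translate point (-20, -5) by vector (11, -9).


Translation: (x+dx, y+dy) = (-20+11, -5+-9) = (-9, -14)

(-9, -14)


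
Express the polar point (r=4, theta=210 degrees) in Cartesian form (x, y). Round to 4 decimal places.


x = 4 * cos(210) = -3.4641
y = 4 * sin(210) = -2

(-3.4641, -2)


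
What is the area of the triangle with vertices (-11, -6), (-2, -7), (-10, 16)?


Area = |x1(y2-y3) + x2(y3-y1) + x3(y1-y2)| / 2
= |-11*(-7-16) + -2*(16--6) + -10*(-6--7)| / 2
= 99.5

99.5


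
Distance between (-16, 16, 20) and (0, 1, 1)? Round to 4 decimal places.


d = sqrt((0--16)^2 + (1-16)^2 + (1-20)^2) = 29.0172

29.0172


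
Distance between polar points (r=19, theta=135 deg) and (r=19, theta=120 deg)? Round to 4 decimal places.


d = sqrt(r1^2 + r2^2 - 2*r1*r2*cos(t2-t1))
d = sqrt(19^2 + 19^2 - 2*19*19*cos(120-135)) = 4.96

4.96


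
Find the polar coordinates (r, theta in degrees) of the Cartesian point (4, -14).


r = sqrt(4^2 + (-14)^2) = 14.5602
theta = atan2(-14, 4) = 285.9454 degrees

r = 14.5602, theta = 285.9454 degrees


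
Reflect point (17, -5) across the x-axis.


Reflection across x-axis: (x, y) -> (x, -y)
(17, -5) -> (17, 5)

(17, 5)


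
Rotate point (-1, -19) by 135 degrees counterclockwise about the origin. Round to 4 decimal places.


x' = -1*cos(135) - -19*sin(135) = 14.1421
y' = -1*sin(135) + -19*cos(135) = 12.7279

(14.1421, 12.7279)


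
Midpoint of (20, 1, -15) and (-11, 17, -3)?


Midpoint = ((20+-11)/2, (1+17)/2, (-15+-3)/2) = (4.5, 9, -9)

(4.5, 9, -9)


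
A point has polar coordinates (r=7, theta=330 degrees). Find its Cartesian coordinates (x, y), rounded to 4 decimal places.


x = 7 * cos(330) = 6.0622
y = 7 * sin(330) = -3.5

(6.0622, -3.5)


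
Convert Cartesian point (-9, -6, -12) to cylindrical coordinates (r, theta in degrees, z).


r = sqrt((-9)^2 + (-6)^2) = 10.8167
theta = atan2(-6, -9) = 213.6901 deg
z = -12

r = 10.8167, theta = 213.6901 deg, z = -12


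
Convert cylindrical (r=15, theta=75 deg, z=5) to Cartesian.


x = 15 * cos(75) = 3.8823
y = 15 * sin(75) = 14.4889
z = 5

(3.8823, 14.4889, 5)


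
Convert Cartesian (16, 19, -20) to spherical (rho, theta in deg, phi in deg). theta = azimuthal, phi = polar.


rho = sqrt(16^2 + 19^2 + (-20)^2) = 31.8904
theta = atan2(19, 16) = 49.8991 deg
phi = acos(-20/31.8904) = 128.84 deg

rho = 31.8904, theta = 49.8991 deg, phi = 128.84 deg


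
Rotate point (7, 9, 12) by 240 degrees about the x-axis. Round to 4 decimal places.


x' = 7
y' = 9*cos(240) - 12*sin(240) = 5.8923
z' = 9*sin(240) + 12*cos(240) = -13.7942

(7, 5.8923, -13.7942)


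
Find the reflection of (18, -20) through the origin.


Reflection through origin: (x, y) -> (-x, -y)
(18, -20) -> (-18, 20)

(-18, 20)


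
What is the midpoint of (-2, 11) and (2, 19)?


Midpoint = ((-2+2)/2, (11+19)/2) = (0, 15)

(0, 15)


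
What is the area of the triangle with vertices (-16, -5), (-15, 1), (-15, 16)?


Area = |x1(y2-y3) + x2(y3-y1) + x3(y1-y2)| / 2
= |-16*(1-16) + -15*(16--5) + -15*(-5-1)| / 2
= 7.5

7.5


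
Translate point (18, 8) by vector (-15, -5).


Translation: (x+dx, y+dy) = (18+-15, 8+-5) = (3, 3)

(3, 3)


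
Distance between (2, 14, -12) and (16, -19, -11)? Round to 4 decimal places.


d = sqrt((16-2)^2 + (-19-14)^2 + (-11--12)^2) = 35.8608

35.8608


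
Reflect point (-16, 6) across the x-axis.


Reflection across x-axis: (x, y) -> (x, -y)
(-16, 6) -> (-16, -6)

(-16, -6)


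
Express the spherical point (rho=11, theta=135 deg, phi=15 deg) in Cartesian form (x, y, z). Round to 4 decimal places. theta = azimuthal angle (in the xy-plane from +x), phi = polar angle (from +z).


x = 11 * sin(15) * cos(135) = -2.0131
y = 11 * sin(15) * sin(135) = 2.0131
z = 11 * cos(15) = 10.6252

(-2.0131, 2.0131, 10.6252)


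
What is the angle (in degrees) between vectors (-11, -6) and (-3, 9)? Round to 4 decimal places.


dot = -11*-3 + -6*9 = -21
|u| = 12.53, |v| = 9.4868
cos(angle) = -0.1767
angle = 100.1755 degrees

100.1755 degrees


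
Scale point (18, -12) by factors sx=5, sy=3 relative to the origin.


Scaling: (x*sx, y*sy) = (18*5, -12*3) = (90, -36)

(90, -36)


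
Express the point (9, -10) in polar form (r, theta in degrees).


r = sqrt(9^2 + (-10)^2) = 13.4536
theta = atan2(-10, 9) = 311.9872 degrees

r = 13.4536, theta = 311.9872 degrees


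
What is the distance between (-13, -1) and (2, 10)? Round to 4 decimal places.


d = sqrt((2--13)^2 + (10--1)^2) = 18.6011

18.6011


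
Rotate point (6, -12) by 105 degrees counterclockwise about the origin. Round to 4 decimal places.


x' = 6*cos(105) - -12*sin(105) = 10.0382
y' = 6*sin(105) + -12*cos(105) = 8.9014

(10.0382, 8.9014)


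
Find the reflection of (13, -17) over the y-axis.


Reflection across y-axis: (x, y) -> (-x, y)
(13, -17) -> (-13, -17)

(-13, -17)


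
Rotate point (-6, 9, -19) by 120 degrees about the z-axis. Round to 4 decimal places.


x' = -6*cos(120) - 9*sin(120) = -4.7942
y' = -6*sin(120) + 9*cos(120) = -9.6962
z' = -19

(-4.7942, -9.6962, -19)


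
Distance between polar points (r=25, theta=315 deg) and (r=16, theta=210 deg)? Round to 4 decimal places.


d = sqrt(r1^2 + r2^2 - 2*r1*r2*cos(t2-t1))
d = sqrt(25^2 + 16^2 - 2*25*16*cos(210-315)) = 32.9857

32.9857


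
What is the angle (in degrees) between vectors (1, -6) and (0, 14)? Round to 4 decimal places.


dot = 1*0 + -6*14 = -84
|u| = 6.0828, |v| = 14
cos(angle) = -0.9864
angle = 170.5377 degrees

170.5377 degrees


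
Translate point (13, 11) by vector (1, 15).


Translation: (x+dx, y+dy) = (13+1, 11+15) = (14, 26)

(14, 26)


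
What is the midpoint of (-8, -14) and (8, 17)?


Midpoint = ((-8+8)/2, (-14+17)/2) = (0, 1.5)

(0, 1.5)


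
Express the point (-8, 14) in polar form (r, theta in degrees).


r = sqrt((-8)^2 + 14^2) = 16.1245
theta = atan2(14, -8) = 119.7449 degrees

r = 16.1245, theta = 119.7449 degrees


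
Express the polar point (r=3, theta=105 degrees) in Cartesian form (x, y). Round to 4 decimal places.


x = 3 * cos(105) = -0.7765
y = 3 * sin(105) = 2.8978

(-0.7765, 2.8978)


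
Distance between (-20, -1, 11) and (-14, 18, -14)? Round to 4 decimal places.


d = sqrt((-14--20)^2 + (18--1)^2 + (-14-11)^2) = 31.9687

31.9687


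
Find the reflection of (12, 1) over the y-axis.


Reflection across y-axis: (x, y) -> (-x, y)
(12, 1) -> (-12, 1)

(-12, 1)


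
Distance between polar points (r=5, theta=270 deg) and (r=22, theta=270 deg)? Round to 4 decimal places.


d = sqrt(r1^2 + r2^2 - 2*r1*r2*cos(t2-t1))
d = sqrt(5^2 + 22^2 - 2*5*22*cos(270-270)) = 17

17


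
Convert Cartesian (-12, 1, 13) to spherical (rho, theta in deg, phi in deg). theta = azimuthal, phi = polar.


rho = sqrt((-12)^2 + 1^2 + 13^2) = 17.72
theta = atan2(1, -12) = 175.2364 deg
phi = acos(13/17.72) = 42.8082 deg

rho = 17.72, theta = 175.2364 deg, phi = 42.8082 deg


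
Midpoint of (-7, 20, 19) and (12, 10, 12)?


Midpoint = ((-7+12)/2, (20+10)/2, (19+12)/2) = (2.5, 15, 15.5)

(2.5, 15, 15.5)


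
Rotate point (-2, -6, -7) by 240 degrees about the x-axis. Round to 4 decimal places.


x' = -2
y' = -6*cos(240) - -7*sin(240) = -3.0622
z' = -6*sin(240) + -7*cos(240) = 8.6962

(-2, -3.0622, 8.6962)


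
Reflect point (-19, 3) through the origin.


Reflection through origin: (x, y) -> (-x, -y)
(-19, 3) -> (19, -3)

(19, -3)


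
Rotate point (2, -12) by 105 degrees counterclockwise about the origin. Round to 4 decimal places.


x' = 2*cos(105) - -12*sin(105) = 11.0735
y' = 2*sin(105) + -12*cos(105) = 5.0377

(11.0735, 5.0377)


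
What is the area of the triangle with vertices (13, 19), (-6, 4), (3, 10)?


Area = |x1(y2-y3) + x2(y3-y1) + x3(y1-y2)| / 2
= |13*(4-10) + -6*(10-19) + 3*(19-4)| / 2
= 10.5

10.5


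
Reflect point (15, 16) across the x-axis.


Reflection across x-axis: (x, y) -> (x, -y)
(15, 16) -> (15, -16)

(15, -16)


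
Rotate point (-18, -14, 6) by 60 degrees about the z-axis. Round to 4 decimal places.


x' = -18*cos(60) - -14*sin(60) = 3.1244
y' = -18*sin(60) + -14*cos(60) = -22.5885
z' = 6

(3.1244, -22.5885, 6)


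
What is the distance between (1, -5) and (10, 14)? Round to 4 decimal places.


d = sqrt((10-1)^2 + (14--5)^2) = 21.0238

21.0238


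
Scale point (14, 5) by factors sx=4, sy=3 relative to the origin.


Scaling: (x*sx, y*sy) = (14*4, 5*3) = (56, 15)

(56, 15)


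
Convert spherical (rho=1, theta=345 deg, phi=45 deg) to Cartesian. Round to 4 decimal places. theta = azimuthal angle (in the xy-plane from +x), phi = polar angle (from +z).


x = 1 * sin(45) * cos(345) = 0.683
y = 1 * sin(45) * sin(345) = -0.183
z = 1 * cos(45) = 0.7071

(0.683, -0.183, 0.7071)


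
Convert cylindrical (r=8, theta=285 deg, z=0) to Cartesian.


x = 8 * cos(285) = 2.0706
y = 8 * sin(285) = -7.7274
z = 0

(2.0706, -7.7274, 0)


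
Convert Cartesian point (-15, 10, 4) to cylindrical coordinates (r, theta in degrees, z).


r = sqrt((-15)^2 + 10^2) = 18.0278
theta = atan2(10, -15) = 146.3099 deg
z = 4

r = 18.0278, theta = 146.3099 deg, z = 4


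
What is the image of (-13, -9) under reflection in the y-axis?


Reflection across y-axis: (x, y) -> (-x, y)
(-13, -9) -> (13, -9)

(13, -9)


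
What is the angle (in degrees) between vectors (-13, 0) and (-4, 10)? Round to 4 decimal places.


dot = -13*-4 + 0*10 = 52
|u| = 13, |v| = 10.7703
cos(angle) = 0.3714
angle = 68.1986 degrees

68.1986 degrees


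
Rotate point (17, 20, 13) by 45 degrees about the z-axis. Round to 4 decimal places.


x' = 17*cos(45) - 20*sin(45) = -2.1213
y' = 17*sin(45) + 20*cos(45) = 26.163
z' = 13

(-2.1213, 26.163, 13)


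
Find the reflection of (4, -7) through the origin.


Reflection through origin: (x, y) -> (-x, -y)
(4, -7) -> (-4, 7)

(-4, 7)


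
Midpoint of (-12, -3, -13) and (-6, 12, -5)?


Midpoint = ((-12+-6)/2, (-3+12)/2, (-13+-5)/2) = (-9, 4.5, -9)

(-9, 4.5, -9)


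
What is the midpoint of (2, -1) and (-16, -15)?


Midpoint = ((2+-16)/2, (-1+-15)/2) = (-7, -8)

(-7, -8)


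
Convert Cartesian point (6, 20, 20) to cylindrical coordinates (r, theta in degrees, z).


r = sqrt(6^2 + 20^2) = 20.8806
theta = atan2(20, 6) = 73.3008 deg
z = 20

r = 20.8806, theta = 73.3008 deg, z = 20


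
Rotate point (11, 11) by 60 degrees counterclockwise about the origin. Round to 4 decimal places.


x' = 11*cos(60) - 11*sin(60) = -4.0263
y' = 11*sin(60) + 11*cos(60) = 15.0263

(-4.0263, 15.0263)


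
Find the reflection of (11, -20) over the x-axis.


Reflection across x-axis: (x, y) -> (x, -y)
(11, -20) -> (11, 20)

(11, 20)


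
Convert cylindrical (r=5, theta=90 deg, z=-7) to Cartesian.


x = 5 * cos(90) = 0
y = 5 * sin(90) = 5
z = -7

(0, 5, -7)


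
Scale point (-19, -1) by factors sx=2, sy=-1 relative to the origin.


Scaling: (x*sx, y*sy) = (-19*2, -1*-1) = (-38, 1)

(-38, 1)


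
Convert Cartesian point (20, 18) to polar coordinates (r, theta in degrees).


r = sqrt(20^2 + 18^2) = 26.9072
theta = atan2(18, 20) = 41.9872 degrees

r = 26.9072, theta = 41.9872 degrees


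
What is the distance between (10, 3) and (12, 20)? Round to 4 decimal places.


d = sqrt((12-10)^2 + (20-3)^2) = 17.1172

17.1172


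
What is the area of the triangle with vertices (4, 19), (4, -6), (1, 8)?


Area = |x1(y2-y3) + x2(y3-y1) + x3(y1-y2)| / 2
= |4*(-6-8) + 4*(8-19) + 1*(19--6)| / 2
= 37.5

37.5


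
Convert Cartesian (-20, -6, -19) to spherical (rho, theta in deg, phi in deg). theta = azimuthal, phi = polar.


rho = sqrt((-20)^2 + (-6)^2 + (-19)^2) = 28.2312
theta = atan2(-6, -20) = 196.6992 deg
phi = acos(-19/28.2312) = 132.3002 deg

rho = 28.2312, theta = 196.6992 deg, phi = 132.3002 deg


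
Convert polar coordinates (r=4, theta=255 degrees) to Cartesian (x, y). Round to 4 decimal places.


x = 4 * cos(255) = -1.0353
y = 4 * sin(255) = -3.8637

(-1.0353, -3.8637)


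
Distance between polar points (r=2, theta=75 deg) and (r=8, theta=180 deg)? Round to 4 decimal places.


d = sqrt(r1^2 + r2^2 - 2*r1*r2*cos(t2-t1))
d = sqrt(2^2 + 8^2 - 2*2*8*cos(180-75)) = 8.734

8.734


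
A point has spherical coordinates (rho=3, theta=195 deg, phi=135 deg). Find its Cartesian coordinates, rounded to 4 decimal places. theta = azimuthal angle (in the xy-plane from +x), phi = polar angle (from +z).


x = 3 * sin(135) * cos(195) = -2.049
y = 3 * sin(135) * sin(195) = -0.549
z = 3 * cos(135) = -2.1213

(-2.049, -0.549, -2.1213)
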